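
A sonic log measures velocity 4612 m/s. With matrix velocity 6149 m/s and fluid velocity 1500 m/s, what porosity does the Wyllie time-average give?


1/V - 1/Vm = 1/4612 - 1/6149 = 5.42e-05
1/Vf - 1/Vm = 1/1500 - 1/6149 = 0.00050404
phi = 5.42e-05 / 0.00050404 = 0.1075

0.1075


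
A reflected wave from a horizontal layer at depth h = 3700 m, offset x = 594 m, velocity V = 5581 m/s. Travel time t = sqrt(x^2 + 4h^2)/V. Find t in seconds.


x^2 + 4h^2 = 594^2 + 4*3700^2 = 352836 + 54760000 = 55112836
sqrt(55112836) = 7423.802
t = 7423.802 / 5581 = 1.3302 s

1.3302


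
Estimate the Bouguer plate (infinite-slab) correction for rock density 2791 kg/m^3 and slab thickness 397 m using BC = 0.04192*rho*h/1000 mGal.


BC = 0.04192 * rho * h / 1000
= 0.04192 * 2791 * 397 / 1000
= 46.4485 mGal

46.4485


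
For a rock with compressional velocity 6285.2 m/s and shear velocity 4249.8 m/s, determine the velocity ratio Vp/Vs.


Vp/Vs = 6285.2 / 4249.8
= 1.4789

1.4789


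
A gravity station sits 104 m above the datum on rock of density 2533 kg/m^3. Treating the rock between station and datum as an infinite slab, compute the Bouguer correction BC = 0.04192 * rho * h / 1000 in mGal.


BC = 0.04192 * rho * h / 1000
= 0.04192 * 2533 * 104 / 1000
= 11.0431 mGal

11.0431


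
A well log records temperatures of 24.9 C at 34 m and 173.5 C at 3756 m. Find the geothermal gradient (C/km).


dT = 173.5 - 24.9 = 148.6 C
dz = 3756 - 34 = 3722 m
gradient = dT/dz * 1000 = 148.6/3722 * 1000 = 39.9248 C/km

39.9248


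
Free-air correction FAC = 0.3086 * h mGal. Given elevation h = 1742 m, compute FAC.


FAC = 0.3086 * h
= 0.3086 * 1742
= 537.5812 mGal

537.5812


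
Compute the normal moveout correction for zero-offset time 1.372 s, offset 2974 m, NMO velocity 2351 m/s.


x/Vnmo = 2974/2351 = 1.264994
(x/Vnmo)^2 = 1.600209
t0^2 = 1.882384
sqrt(1.882384 + 1.600209) = 1.866171
dt = 1.866171 - 1.372 = 0.494171

0.494171


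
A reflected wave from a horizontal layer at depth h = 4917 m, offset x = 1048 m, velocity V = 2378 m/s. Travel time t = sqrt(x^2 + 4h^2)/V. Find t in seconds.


x^2 + 4h^2 = 1048^2 + 4*4917^2 = 1098304 + 96707556 = 97805860
sqrt(97805860) = 9889.6845
t = 9889.6845 / 2378 = 4.1588 s

4.1588


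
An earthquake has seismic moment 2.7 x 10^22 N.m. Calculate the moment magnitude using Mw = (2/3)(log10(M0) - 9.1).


log10(M0) = log10(2.7 x 10^22) = 22.4314
Mw = 2/3 * (22.4314 - 9.1)
= 2/3 * 13.3314
= 8.89

8.89


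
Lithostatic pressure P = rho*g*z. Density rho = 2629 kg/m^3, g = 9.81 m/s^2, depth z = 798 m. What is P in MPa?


P = rho * g * z / 1e6
= 2629 * 9.81 * 798 / 1e6
= 20580811.02 / 1e6
= 20.5808 MPa

20.5808


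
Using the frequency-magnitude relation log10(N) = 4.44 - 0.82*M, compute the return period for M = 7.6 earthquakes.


log10(N) = 4.44 - 0.82*7.6 = -1.792
N = 10^-1.792 = 0.016144
T = 1/N = 1/0.016144 = 61.9441 years

61.9441


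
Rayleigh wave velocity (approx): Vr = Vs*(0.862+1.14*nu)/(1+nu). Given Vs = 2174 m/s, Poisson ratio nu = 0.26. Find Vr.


Numerator factor = 0.862 + 1.14*0.26 = 1.1584
Denominator = 1 + 0.26 = 1.26
Vr = 2174 * 1.1584 / 1.26 = 1998.7 m/s

1998.7


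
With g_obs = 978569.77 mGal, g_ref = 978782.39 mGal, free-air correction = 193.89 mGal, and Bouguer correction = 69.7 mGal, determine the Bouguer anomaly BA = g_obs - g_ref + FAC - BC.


BA = g_obs - g_ref + FAC - BC
= 978569.77 - 978782.39 + 193.89 - 69.7
= -88.43 mGal

-88.43


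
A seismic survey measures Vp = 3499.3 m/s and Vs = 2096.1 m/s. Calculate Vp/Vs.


Vp/Vs = 3499.3 / 2096.1
= 1.6694

1.6694


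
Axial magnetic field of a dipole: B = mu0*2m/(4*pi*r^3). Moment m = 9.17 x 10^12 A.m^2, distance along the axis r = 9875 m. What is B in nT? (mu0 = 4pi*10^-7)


m = 9.17 x 10^12 = 9170000000000 A.m^2
2m = 18340000000000 A.m^2
r^3 = 9875^3 = 962966796875
B = (4pi*10^-7) * 18340000000000 / (4*pi * 962966796875) * 1e9
= 23046723.706735 / 12100997658853.58 * 1e9
= 1904.5309 nT

1904.5309


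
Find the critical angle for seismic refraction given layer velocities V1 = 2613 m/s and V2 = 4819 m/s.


V1/V2 = 2613/4819 = 0.542229
theta_c = arcsin(0.542229) = 32.8355 degrees

32.8355


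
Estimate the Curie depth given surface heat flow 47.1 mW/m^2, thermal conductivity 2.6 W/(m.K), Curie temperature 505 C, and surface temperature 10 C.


T_Curie - T_surf = 505 - 10 = 495 C
Convert q to W/m^2: 47.1 mW/m^2 = 0.0471 W/m^2
d = 495 * 2.6 / 0.0471 = 27324.84 m

27324.84


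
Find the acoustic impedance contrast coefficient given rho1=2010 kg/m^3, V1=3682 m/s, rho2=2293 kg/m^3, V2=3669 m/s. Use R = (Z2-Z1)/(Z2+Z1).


Z1 = 2010 * 3682 = 7400820
Z2 = 2293 * 3669 = 8413017
R = (8413017 - 7400820) / (8413017 + 7400820) = 1012197 / 15813837 = 0.064

0.064


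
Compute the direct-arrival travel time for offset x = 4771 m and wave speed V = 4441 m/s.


t = x / V
= 4771 / 4441
= 1.0743 s

1.0743


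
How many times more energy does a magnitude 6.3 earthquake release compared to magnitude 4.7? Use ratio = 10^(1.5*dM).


M2 - M1 = 6.3 - 4.7 = 1.6
1.5 * 1.6 = 2.4
ratio = 10^2.4 = 251.19

251.19


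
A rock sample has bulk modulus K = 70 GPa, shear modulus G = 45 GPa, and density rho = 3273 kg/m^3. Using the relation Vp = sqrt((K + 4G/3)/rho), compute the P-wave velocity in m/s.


First compute the effective modulus:
K + 4G/3 = 70e9 + 4*45e9/3 = 130000000000.0 Pa
Then divide by density:
130000000000.0 / 3273 = 39718912.3129 Pa/(kg/m^3)
Take the square root:
Vp = sqrt(39718912.3129) = 6302.29 m/s

6302.29


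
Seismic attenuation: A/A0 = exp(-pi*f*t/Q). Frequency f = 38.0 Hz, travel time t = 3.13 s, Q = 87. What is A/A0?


pi*f*t/Q = pi*38.0*3.13/87 = 4.294954
A/A0 = exp(-4.294954) = 0.013637

0.013637


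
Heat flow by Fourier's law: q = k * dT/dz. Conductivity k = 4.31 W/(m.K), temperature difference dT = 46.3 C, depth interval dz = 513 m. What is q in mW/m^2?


q = k * dT / dz * 1000
= 4.31 * 46.3 / 513 * 1000
= 0.388992 * 1000
= 388.9922 mW/m^2

388.9922


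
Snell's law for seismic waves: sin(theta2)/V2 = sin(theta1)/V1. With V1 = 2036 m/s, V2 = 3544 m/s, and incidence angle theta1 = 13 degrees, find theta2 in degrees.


sin(theta1) = sin(13 deg) = 0.224951
sin(theta2) = V2/V1 * sin(theta1) = 3544/2036 * 0.224951 = 0.391565
theta2 = arcsin(0.391565) = 23.0519 degrees

23.0519


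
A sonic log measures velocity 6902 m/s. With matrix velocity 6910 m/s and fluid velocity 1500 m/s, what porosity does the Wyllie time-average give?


1/V - 1/Vm = 1/6902 - 1/6910 = 1.7e-07
1/Vf - 1/Vm = 1/1500 - 1/6910 = 0.00052195
phi = 1.7e-07 / 0.00052195 = 0.0003

3.000000e-04


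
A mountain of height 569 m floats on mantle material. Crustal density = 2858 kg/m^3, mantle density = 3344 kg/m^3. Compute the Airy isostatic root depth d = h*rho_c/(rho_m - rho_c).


rho_m - rho_c = 3344 - 2858 = 486
d = 569 * 2858 / 486
= 1626202 / 486
= 3346.09 m

3346.09


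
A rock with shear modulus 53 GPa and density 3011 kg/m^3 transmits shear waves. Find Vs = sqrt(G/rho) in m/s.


Convert G to Pa: G = 53e9 Pa
Compute G/rho = 53e9 / 3011 = 17602125.5397
Vs = sqrt(17602125.5397) = 4195.49 m/s

4195.49


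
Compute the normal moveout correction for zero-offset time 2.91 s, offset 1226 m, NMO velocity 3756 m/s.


x/Vnmo = 1226/3756 = 0.326411
(x/Vnmo)^2 = 0.106544
t0^2 = 8.4681
sqrt(8.4681 + 0.106544) = 2.928249
dt = 2.928249 - 2.91 = 0.018249

0.018249


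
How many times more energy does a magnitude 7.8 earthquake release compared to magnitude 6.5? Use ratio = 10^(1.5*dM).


M2 - M1 = 7.8 - 6.5 = 1.3
1.5 * 1.3 = 1.95
ratio = 10^1.95 = 89.13

89.13


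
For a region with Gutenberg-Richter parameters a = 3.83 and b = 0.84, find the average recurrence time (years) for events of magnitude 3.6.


log10(N) = 3.83 - 0.84*3.6 = 0.806
N = 10^0.806 = 6.397348
T = 1/N = 1/6.397348 = 0.1563 years

0.1563


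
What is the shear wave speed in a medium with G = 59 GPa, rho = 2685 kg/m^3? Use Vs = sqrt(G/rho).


Convert G to Pa: G = 59e9 Pa
Compute G/rho = 59e9 / 2685 = 21973929.2365
Vs = sqrt(21973929.2365) = 4687.64 m/s

4687.64


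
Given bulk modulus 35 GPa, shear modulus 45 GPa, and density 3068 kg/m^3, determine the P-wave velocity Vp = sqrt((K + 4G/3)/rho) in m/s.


First compute the effective modulus:
K + 4G/3 = 35e9 + 4*45e9/3 = 95000000000.0 Pa
Then divide by density:
95000000000.0 / 3068 = 30964797.914 Pa/(kg/m^3)
Take the square root:
Vp = sqrt(30964797.914) = 5564.6 m/s

5564.6


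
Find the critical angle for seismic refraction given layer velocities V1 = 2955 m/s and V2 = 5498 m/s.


V1/V2 = 2955/5498 = 0.537468
theta_c = arcsin(0.537468) = 32.5115 degrees

32.5115


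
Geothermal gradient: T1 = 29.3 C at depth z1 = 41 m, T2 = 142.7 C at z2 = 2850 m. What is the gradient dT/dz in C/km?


dT = 142.7 - 29.3 = 113.4 C
dz = 2850 - 41 = 2809 m
gradient = dT/dz * 1000 = 113.4/2809 * 1000 = 40.3702 C/km

40.3702


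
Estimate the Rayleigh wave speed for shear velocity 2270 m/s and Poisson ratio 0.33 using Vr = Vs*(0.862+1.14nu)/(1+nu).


Numerator factor = 0.862 + 1.14*0.33 = 1.2382
Denominator = 1 + 0.33 = 1.33
Vr = 2270 * 1.2382 / 1.33 = 2113.32 m/s

2113.32


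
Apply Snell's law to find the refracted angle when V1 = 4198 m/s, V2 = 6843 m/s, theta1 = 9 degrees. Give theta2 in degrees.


sin(theta1) = sin(9 deg) = 0.156434
sin(theta2) = V2/V1 * sin(theta1) = 6843/4198 * 0.156434 = 0.254998
theta2 = arcsin(0.254998) = 14.7735 degrees

14.7735


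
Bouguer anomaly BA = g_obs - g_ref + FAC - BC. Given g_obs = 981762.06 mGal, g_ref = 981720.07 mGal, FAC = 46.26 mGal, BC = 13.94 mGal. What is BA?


BA = g_obs - g_ref + FAC - BC
= 981762.06 - 981720.07 + 46.26 - 13.94
= 74.31 mGal

74.31


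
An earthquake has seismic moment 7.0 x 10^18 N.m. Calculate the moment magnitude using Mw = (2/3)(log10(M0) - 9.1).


log10(M0) = log10(7.0 x 10^18) = 18.8451
Mw = 2/3 * (18.8451 - 9.1)
= 2/3 * 9.7451
= 6.5

6.5


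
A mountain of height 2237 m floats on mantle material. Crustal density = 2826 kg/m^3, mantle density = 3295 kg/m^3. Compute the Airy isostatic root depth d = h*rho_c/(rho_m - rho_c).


rho_m - rho_c = 3295 - 2826 = 469
d = 2237 * 2826 / 469
= 6321762 / 469
= 13479.24 m

13479.24


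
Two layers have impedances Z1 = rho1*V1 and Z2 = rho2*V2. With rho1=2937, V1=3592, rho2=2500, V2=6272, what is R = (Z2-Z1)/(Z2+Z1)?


Z1 = 2937 * 3592 = 10549704
Z2 = 2500 * 6272 = 15680000
R = (15680000 - 10549704) / (15680000 + 10549704) = 5130296 / 26229704 = 0.1956

0.1956


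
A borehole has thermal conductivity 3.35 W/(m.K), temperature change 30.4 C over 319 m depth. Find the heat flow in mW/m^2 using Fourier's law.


q = k * dT / dz * 1000
= 3.35 * 30.4 / 319 * 1000
= 0.319248 * 1000
= 319.2476 mW/m^2

319.2476


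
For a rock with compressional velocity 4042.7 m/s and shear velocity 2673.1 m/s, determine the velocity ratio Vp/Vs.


Vp/Vs = 4042.7 / 2673.1
= 1.5124

1.5124


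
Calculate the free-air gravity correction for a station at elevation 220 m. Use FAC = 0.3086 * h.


FAC = 0.3086 * h
= 0.3086 * 220
= 67.892 mGal

67.892


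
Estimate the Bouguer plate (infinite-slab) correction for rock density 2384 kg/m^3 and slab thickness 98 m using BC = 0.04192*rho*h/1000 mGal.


BC = 0.04192 * rho * h / 1000
= 0.04192 * 2384 * 98 / 1000
= 9.7939 mGal

9.7939


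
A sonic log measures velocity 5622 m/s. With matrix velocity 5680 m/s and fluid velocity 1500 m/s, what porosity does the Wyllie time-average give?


1/V - 1/Vm = 1/5622 - 1/5680 = 1.82e-06
1/Vf - 1/Vm = 1/1500 - 1/5680 = 0.00049061
phi = 1.82e-06 / 0.00049061 = 0.0037

0.0037


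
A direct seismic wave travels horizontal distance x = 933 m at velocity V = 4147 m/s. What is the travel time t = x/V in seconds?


t = x / V
= 933 / 4147
= 0.225 s

0.225


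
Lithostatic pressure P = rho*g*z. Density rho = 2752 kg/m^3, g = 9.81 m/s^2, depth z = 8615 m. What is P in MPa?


P = rho * g * z / 1e6
= 2752 * 9.81 * 8615 / 1e6
= 232580188.8 / 1e6
= 232.5802 MPa

232.5802


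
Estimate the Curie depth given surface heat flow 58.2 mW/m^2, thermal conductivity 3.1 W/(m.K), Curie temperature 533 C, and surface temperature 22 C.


T_Curie - T_surf = 533 - 22 = 511 C
Convert q to W/m^2: 58.2 mW/m^2 = 0.0582 W/m^2
d = 511 * 3.1 / 0.0582 = 27218.21 m

27218.21


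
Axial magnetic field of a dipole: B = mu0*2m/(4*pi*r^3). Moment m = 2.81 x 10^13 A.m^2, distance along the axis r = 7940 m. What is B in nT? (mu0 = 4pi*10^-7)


m = 2.81 x 10^13 = 28100000000000 A.m^2
2m = 56200000000000 A.m^2
r^3 = 7940^3 = 500566184000
B = (4pi*10^-7) * 56200000000000 / (4*pi * 500566184000) * 1e9
= 70623002.852699 / 6290300185159.51 * 1e9
= 11227.2866 nT

11227.2866


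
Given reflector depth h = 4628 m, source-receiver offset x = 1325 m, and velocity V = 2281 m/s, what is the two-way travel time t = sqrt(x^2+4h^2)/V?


x^2 + 4h^2 = 1325^2 + 4*4628^2 = 1755625 + 85673536 = 87429161
sqrt(87429161) = 9350.3562
t = 9350.3562 / 2281 = 4.0992 s

4.0992


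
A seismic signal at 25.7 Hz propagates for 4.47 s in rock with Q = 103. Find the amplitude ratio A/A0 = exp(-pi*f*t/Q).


pi*f*t/Q = pi*25.7*4.47/103 = 3.503913
A/A0 = exp(-3.503913) = 0.030079

0.030079


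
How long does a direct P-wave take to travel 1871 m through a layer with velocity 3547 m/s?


t = x / V
= 1871 / 3547
= 0.5275 s

0.5275


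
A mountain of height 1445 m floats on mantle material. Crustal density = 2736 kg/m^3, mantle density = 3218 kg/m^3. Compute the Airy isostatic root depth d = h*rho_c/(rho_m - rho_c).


rho_m - rho_c = 3218 - 2736 = 482
d = 1445 * 2736 / 482
= 3953520 / 482
= 8202.32 m

8202.32


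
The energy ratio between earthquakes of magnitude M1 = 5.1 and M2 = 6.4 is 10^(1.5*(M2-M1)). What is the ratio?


M2 - M1 = 6.4 - 5.1 = 1.3
1.5 * 1.3 = 1.95
ratio = 10^1.95 = 89.13

89.13


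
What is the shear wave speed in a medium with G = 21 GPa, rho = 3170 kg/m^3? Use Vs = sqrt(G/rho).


Convert G to Pa: G = 21e9 Pa
Compute G/rho = 21e9 / 3170 = 6624605.6782
Vs = sqrt(6624605.6782) = 2573.83 m/s

2573.83


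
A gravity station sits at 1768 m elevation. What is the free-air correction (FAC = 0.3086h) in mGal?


FAC = 0.3086 * h
= 0.3086 * 1768
= 545.6048 mGal

545.6048


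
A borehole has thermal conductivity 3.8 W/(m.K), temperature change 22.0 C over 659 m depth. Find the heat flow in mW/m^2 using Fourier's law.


q = k * dT / dz * 1000
= 3.8 * 22.0 / 659 * 1000
= 0.126859 * 1000
= 126.8589 mW/m^2

126.8589


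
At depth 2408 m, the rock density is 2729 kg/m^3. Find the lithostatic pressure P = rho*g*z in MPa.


P = rho * g * z / 1e6
= 2729 * 9.81 * 2408 / 1e6
= 64465747.92 / 1e6
= 64.4657 MPa

64.4657


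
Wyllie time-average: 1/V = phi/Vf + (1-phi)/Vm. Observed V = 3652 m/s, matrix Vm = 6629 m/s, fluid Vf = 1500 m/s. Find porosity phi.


1/V - 1/Vm = 1/3652 - 1/6629 = 0.00012297
1/Vf - 1/Vm = 1/1500 - 1/6629 = 0.00051581
phi = 0.00012297 / 0.00051581 = 0.2384

0.2384


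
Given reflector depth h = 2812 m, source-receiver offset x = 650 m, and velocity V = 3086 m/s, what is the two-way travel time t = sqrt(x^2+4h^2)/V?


x^2 + 4h^2 = 650^2 + 4*2812^2 = 422500 + 31629376 = 32051876
sqrt(32051876) = 5661.4376
t = 5661.4376 / 3086 = 1.8346 s

1.8346


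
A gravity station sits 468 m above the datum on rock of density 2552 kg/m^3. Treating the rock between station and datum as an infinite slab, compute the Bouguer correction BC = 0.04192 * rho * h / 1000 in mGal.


BC = 0.04192 * rho * h / 1000
= 0.04192 * 2552 * 468 / 1000
= 50.0666 mGal

50.0666


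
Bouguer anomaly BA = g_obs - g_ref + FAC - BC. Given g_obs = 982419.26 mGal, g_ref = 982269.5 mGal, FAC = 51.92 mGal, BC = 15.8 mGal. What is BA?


BA = g_obs - g_ref + FAC - BC
= 982419.26 - 982269.5 + 51.92 - 15.8
= 185.88 mGal

185.88


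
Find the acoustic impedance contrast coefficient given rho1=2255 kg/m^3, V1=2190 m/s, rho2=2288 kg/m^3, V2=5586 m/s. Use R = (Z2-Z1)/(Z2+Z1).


Z1 = 2255 * 2190 = 4938450
Z2 = 2288 * 5586 = 12780768
R = (12780768 - 4938450) / (12780768 + 4938450) = 7842318 / 17719218 = 0.4426

0.4426


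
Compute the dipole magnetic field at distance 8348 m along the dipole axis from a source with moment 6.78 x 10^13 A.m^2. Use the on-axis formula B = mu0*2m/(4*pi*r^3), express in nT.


m = 6.78 x 10^13 = 67800000000000 A.m^2
2m = 135600000000000 A.m^2
r^3 = 8348^3 = 581764640192
B = (4pi*10^-7) * 135600000000000 / (4*pi * 581764640192) * 1e9
= 170399985.53071 / 7310670078981.99 * 1e9
= 23308.3949 nT

23308.3949


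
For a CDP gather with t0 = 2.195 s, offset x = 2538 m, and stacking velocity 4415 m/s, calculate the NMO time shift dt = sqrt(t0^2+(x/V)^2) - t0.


x/Vnmo = 2538/4415 = 0.574858
(x/Vnmo)^2 = 0.330462
t0^2 = 4.818025
sqrt(4.818025 + 0.330462) = 2.269028
dt = 2.269028 - 2.195 = 0.074028

0.074028


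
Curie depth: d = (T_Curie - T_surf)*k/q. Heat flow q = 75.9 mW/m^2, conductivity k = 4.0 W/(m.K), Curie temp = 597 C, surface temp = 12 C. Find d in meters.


T_Curie - T_surf = 597 - 12 = 585 C
Convert q to W/m^2: 75.9 mW/m^2 = 0.0759 W/m^2
d = 585 * 4.0 / 0.0759 = 30830.04 m

30830.04


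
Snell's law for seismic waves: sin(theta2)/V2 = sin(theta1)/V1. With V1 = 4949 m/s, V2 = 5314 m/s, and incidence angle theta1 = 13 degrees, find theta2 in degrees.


sin(theta1) = sin(13 deg) = 0.224951
sin(theta2) = V2/V1 * sin(theta1) = 5314/4949 * 0.224951 = 0.241542
theta2 = arcsin(0.241542) = 13.9776 degrees

13.9776


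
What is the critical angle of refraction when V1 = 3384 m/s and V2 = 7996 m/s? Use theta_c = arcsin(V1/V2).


V1/V2 = 3384/7996 = 0.423212
theta_c = arcsin(0.423212) = 25.0375 degrees

25.0375


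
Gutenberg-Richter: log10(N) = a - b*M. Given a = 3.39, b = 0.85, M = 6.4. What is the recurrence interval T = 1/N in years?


log10(N) = 3.39 - 0.85*6.4 = -2.05
N = 10^-2.05 = 0.008913
T = 1/N = 1/0.008913 = 112.2018 years

112.2018


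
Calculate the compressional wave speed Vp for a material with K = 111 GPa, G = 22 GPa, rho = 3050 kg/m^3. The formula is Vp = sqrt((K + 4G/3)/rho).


First compute the effective modulus:
K + 4G/3 = 111e9 + 4*22e9/3 = 140333333333.33 Pa
Then divide by density:
140333333333.33 / 3050 = 46010928.9617 Pa/(kg/m^3)
Take the square root:
Vp = sqrt(46010928.9617) = 6783.14 m/s

6783.14


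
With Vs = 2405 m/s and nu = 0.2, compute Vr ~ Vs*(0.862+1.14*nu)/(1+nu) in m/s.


Numerator factor = 0.862 + 1.14*0.2 = 1.09
Denominator = 1 + 0.2 = 1.2
Vr = 2405 * 1.09 / 1.2 = 2184.54 m/s

2184.54


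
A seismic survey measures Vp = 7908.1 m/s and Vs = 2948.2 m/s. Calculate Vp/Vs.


Vp/Vs = 7908.1 / 2948.2
= 2.6823

2.6823


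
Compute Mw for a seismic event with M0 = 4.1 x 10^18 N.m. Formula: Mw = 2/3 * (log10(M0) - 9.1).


log10(M0) = log10(4.1 x 10^18) = 18.6128
Mw = 2/3 * (18.6128 - 9.1)
= 2/3 * 9.5128
= 6.34

6.34


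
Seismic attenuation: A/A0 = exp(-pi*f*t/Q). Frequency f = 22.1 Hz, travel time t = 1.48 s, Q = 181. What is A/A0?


pi*f*t/Q = pi*22.1*1.48/181 = 0.567708
A/A0 = exp(-0.567708) = 0.566823

0.566823


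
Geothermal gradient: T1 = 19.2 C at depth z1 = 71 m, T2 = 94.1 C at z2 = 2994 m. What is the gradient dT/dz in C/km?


dT = 94.1 - 19.2 = 74.9 C
dz = 2994 - 71 = 2923 m
gradient = dT/dz * 1000 = 74.9/2923 * 1000 = 25.6244 C/km

25.6244


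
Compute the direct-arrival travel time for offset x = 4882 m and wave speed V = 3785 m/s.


t = x / V
= 4882 / 3785
= 1.2898 s

1.2898


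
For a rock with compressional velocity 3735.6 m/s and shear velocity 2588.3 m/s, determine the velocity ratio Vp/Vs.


Vp/Vs = 3735.6 / 2588.3
= 1.4433

1.4433


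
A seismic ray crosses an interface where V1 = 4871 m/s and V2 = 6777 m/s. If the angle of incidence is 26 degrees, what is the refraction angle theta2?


sin(theta1) = sin(26 deg) = 0.438371
sin(theta2) = V2/V1 * sin(theta1) = 6777/4871 * 0.438371 = 0.609904
theta2 = arcsin(0.609904) = 37.5825 degrees

37.5825


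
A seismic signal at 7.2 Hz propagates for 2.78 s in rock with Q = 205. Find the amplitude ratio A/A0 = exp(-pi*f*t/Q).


pi*f*t/Q = pi*7.2*2.78/205 = 0.306742
A/A0 = exp(-0.306742) = 0.73584

0.73584


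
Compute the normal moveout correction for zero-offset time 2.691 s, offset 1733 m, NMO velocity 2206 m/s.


x/Vnmo = 1733/2206 = 0.785585
(x/Vnmo)^2 = 0.617143
t0^2 = 7.241481
sqrt(7.241481 + 0.617143) = 2.803324
dt = 2.803324 - 2.691 = 0.112324

0.112324


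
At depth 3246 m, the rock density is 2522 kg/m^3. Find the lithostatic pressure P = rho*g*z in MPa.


P = rho * g * z / 1e6
= 2522 * 9.81 * 3246 / 1e6
= 80308701.72 / 1e6
= 80.3087 MPa

80.3087


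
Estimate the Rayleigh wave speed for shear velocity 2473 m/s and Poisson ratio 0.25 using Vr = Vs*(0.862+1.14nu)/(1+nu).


Numerator factor = 0.862 + 1.14*0.25 = 1.147
Denominator = 1 + 0.25 = 1.25
Vr = 2473 * 1.147 / 1.25 = 2269.22 m/s

2269.22


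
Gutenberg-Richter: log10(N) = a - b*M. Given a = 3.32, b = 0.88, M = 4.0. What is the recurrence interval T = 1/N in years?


log10(N) = 3.32 - 0.88*4.0 = -0.2
N = 10^-0.2 = 0.630957
T = 1/N = 1/0.630957 = 1.5849 years

1.5849


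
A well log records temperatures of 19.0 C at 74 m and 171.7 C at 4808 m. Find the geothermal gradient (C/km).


dT = 171.7 - 19.0 = 152.7 C
dz = 4808 - 74 = 4734 m
gradient = dT/dz * 1000 = 152.7/4734 * 1000 = 32.256 C/km

32.256


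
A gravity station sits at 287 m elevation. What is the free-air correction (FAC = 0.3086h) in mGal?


FAC = 0.3086 * h
= 0.3086 * 287
= 88.5682 mGal

88.5682


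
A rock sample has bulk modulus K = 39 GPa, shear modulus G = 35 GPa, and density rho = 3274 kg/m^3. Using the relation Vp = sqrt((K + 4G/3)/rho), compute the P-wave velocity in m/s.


First compute the effective modulus:
K + 4G/3 = 39e9 + 4*35e9/3 = 85666666666.67 Pa
Then divide by density:
85666666666.67 / 3274 = 26165750.3563 Pa/(kg/m^3)
Take the square root:
Vp = sqrt(26165750.3563) = 5115.25 m/s

5115.25


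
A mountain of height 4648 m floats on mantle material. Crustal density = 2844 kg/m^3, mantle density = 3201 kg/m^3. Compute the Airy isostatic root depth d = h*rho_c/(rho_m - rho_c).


rho_m - rho_c = 3201 - 2844 = 357
d = 4648 * 2844 / 357
= 13218912 / 357
= 37027.76 m

37027.76


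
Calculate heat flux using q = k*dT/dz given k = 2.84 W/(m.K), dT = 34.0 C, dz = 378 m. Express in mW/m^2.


q = k * dT / dz * 1000
= 2.84 * 34.0 / 378 * 1000
= 0.25545 * 1000
= 255.4497 mW/m^2

255.4497


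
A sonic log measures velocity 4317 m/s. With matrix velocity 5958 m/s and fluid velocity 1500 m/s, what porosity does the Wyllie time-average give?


1/V - 1/Vm = 1/4317 - 1/5958 = 6.38e-05
1/Vf - 1/Vm = 1/1500 - 1/5958 = 0.00049883
phi = 6.38e-05 / 0.00049883 = 0.1279

0.1279


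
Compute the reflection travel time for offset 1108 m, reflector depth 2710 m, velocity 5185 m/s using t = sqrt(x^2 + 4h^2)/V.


x^2 + 4h^2 = 1108^2 + 4*2710^2 = 1227664 + 29376400 = 30604064
sqrt(30604064) = 5532.094
t = 5532.094 / 5185 = 1.0669 s

1.0669


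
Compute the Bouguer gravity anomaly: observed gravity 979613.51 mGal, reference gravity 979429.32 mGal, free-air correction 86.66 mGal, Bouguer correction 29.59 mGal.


BA = g_obs - g_ref + FAC - BC
= 979613.51 - 979429.32 + 86.66 - 29.59
= 241.26 mGal

241.26


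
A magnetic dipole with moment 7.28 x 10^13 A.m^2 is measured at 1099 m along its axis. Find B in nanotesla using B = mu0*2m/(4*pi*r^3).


m = 7.28 x 10^13 = 72800000000000 A.m^2
2m = 145600000000000 A.m^2
r^3 = 1099^3 = 1327373299
B = (4pi*10^-7) * 145600000000000 / (4*pi * 1327373299) * 1e9
= 182966356.14507 / 16680264818.84 * 1e9
= 10969031.8548 nT

10969031.8548


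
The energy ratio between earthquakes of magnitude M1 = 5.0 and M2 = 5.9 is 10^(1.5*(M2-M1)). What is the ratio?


M2 - M1 = 5.9 - 5.0 = 0.9
1.5 * 0.9 = 1.35
ratio = 10^1.35 = 22.39

22.39


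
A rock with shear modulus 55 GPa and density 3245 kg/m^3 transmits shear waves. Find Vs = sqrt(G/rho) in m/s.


Convert G to Pa: G = 55e9 Pa
Compute G/rho = 55e9 / 3245 = 16949152.5424
Vs = sqrt(16949152.5424) = 4116.93 m/s

4116.93


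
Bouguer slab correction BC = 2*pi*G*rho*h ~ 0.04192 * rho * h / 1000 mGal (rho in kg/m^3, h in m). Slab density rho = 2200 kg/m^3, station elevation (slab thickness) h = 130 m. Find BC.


BC = 0.04192 * rho * h / 1000
= 0.04192 * 2200 * 130 / 1000
= 11.9891 mGal

11.9891


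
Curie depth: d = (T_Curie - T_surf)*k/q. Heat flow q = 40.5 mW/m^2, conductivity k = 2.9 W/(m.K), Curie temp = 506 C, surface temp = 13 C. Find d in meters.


T_Curie - T_surf = 506 - 13 = 493 C
Convert q to W/m^2: 40.5 mW/m^2 = 0.0405 W/m^2
d = 493 * 2.9 / 0.0405 = 35301.23 m

35301.23


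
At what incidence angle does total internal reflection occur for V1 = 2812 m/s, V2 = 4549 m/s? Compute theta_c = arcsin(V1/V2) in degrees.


V1/V2 = 2812/4549 = 0.618158
theta_c = arcsin(0.618158) = 38.1817 degrees

38.1817


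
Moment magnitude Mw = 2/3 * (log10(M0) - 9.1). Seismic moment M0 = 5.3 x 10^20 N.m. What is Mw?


log10(M0) = log10(5.3 x 10^20) = 20.7243
Mw = 2/3 * (20.7243 - 9.1)
= 2/3 * 11.6243
= 7.75

7.75


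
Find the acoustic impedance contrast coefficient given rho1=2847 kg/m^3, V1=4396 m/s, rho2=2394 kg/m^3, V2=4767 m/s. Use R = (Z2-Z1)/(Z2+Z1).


Z1 = 2847 * 4396 = 12515412
Z2 = 2394 * 4767 = 11412198
R = (11412198 - 12515412) / (11412198 + 12515412) = -1103214 / 23927610 = -0.0461

-0.0461


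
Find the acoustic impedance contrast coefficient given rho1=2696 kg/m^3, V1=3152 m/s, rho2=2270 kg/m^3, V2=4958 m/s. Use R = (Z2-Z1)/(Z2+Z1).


Z1 = 2696 * 3152 = 8497792
Z2 = 2270 * 4958 = 11254660
R = (11254660 - 8497792) / (11254660 + 8497792) = 2756868 / 19752452 = 0.1396

0.1396


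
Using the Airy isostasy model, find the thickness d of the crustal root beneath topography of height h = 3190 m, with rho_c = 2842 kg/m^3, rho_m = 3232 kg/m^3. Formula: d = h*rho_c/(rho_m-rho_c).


rho_m - rho_c = 3232 - 2842 = 390
d = 3190 * 2842 / 390
= 9065980 / 390
= 23246.1 m

23246.1


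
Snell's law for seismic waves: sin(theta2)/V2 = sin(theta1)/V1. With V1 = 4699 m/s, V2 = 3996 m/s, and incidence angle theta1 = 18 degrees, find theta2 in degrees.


sin(theta1) = sin(18 deg) = 0.309017
sin(theta2) = V2/V1 * sin(theta1) = 3996/4699 * 0.309017 = 0.262786
theta2 = arcsin(0.262786) = 15.2354 degrees

15.2354


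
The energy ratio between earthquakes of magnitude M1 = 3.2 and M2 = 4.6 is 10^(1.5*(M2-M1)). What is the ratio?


M2 - M1 = 4.6 - 3.2 = 1.4
1.5 * 1.4 = 2.1
ratio = 10^2.1 = 125.89

125.89


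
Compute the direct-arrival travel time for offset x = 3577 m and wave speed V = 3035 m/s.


t = x / V
= 3577 / 3035
= 1.1786 s

1.1786


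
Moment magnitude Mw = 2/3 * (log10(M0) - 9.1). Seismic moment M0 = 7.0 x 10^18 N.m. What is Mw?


log10(M0) = log10(7.0 x 10^18) = 18.8451
Mw = 2/3 * (18.8451 - 9.1)
= 2/3 * 9.7451
= 6.5

6.5


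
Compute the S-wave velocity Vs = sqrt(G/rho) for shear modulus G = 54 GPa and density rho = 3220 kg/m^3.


Convert G to Pa: G = 54e9 Pa
Compute G/rho = 54e9 / 3220 = 16770186.3354
Vs = sqrt(16770186.3354) = 4095.14 m/s

4095.14


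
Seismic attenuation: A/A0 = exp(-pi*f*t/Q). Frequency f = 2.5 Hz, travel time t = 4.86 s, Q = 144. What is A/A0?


pi*f*t/Q = pi*2.5*4.86/144 = 0.265072
A/A0 = exp(-0.265072) = 0.767151

0.767151


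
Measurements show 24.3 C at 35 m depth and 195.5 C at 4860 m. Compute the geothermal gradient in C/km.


dT = 195.5 - 24.3 = 171.2 C
dz = 4860 - 35 = 4825 m
gradient = dT/dz * 1000 = 171.2/4825 * 1000 = 35.4819 C/km

35.4819


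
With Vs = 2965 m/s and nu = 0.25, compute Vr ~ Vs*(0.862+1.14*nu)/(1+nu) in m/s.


Numerator factor = 0.862 + 1.14*0.25 = 1.147
Denominator = 1 + 0.25 = 1.25
Vr = 2965 * 1.147 / 1.25 = 2720.68 m/s

2720.68


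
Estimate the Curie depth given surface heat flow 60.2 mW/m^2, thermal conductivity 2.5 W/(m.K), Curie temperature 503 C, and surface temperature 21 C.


T_Curie - T_surf = 503 - 21 = 482 C
Convert q to W/m^2: 60.2 mW/m^2 = 0.0602 W/m^2
d = 482 * 2.5 / 0.0602 = 20016.61 m

20016.61


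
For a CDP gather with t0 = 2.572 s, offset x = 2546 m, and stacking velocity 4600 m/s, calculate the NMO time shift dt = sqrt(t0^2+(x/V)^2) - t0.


x/Vnmo = 2546/4600 = 0.553478
(x/Vnmo)^2 = 0.306338
t0^2 = 6.615184
sqrt(6.615184 + 0.306338) = 2.630879
dt = 2.630879 - 2.572 = 0.058879

0.058879


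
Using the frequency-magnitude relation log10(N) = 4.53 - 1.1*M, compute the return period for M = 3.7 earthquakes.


log10(N) = 4.53 - 1.1*3.7 = 0.46
N = 10^0.46 = 2.884032
T = 1/N = 1/2.884032 = 0.3467 years

0.3467


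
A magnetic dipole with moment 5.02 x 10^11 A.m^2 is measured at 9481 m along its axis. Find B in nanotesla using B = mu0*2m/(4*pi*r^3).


m = 5.02 x 10^11 = 502000000000 A.m^2
2m = 1004000000000 A.m^2
r^3 = 9481^3 = 852241031641
B = (4pi*10^-7) * 1004000000000 / (4*pi * 852241031641) * 1e9
= 1261663.609682 / 10709576656364.61 * 1e9
= 117.807 nT

117.807


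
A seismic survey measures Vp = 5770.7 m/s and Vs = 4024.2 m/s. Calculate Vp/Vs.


Vp/Vs = 5770.7 / 4024.2
= 1.434

1.434


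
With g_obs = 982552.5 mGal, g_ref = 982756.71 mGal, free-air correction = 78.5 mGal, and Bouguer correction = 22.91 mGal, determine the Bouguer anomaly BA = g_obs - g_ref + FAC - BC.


BA = g_obs - g_ref + FAC - BC
= 982552.5 - 982756.71 + 78.5 - 22.91
= -148.62 mGal

-148.62


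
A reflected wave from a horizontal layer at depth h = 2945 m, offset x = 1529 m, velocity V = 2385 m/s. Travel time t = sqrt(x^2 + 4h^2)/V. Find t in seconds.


x^2 + 4h^2 = 1529^2 + 4*2945^2 = 2337841 + 34692100 = 37029941
sqrt(37029941) = 6085.2232
t = 6085.2232 / 2385 = 2.5515 s

2.5515


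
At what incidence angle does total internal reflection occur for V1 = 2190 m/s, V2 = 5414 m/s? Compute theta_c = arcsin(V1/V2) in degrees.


V1/V2 = 2190/5414 = 0.404507
theta_c = arcsin(0.404507) = 23.8602 degrees

23.8602


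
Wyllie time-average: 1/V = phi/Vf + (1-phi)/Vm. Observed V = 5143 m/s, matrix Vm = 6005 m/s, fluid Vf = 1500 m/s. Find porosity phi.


1/V - 1/Vm = 1/5143 - 1/6005 = 2.791e-05
1/Vf - 1/Vm = 1/1500 - 1/6005 = 0.00050014
phi = 2.791e-05 / 0.00050014 = 0.0558

0.0558


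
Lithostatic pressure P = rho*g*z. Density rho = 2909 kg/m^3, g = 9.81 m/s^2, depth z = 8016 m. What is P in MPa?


P = rho * g * z / 1e6
= 2909 * 9.81 * 8016 / 1e6
= 228754916.64 / 1e6
= 228.7549 MPa

228.7549


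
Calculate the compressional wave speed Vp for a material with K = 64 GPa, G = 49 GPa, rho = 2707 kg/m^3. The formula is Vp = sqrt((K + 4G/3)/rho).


First compute the effective modulus:
K + 4G/3 = 64e9 + 4*49e9/3 = 129333333333.33 Pa
Then divide by density:
129333333333.33 / 2707 = 47777367.3193 Pa/(kg/m^3)
Take the square root:
Vp = sqrt(47777367.3193) = 6912.12 m/s

6912.12


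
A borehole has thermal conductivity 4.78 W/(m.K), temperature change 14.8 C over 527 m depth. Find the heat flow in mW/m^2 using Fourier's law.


q = k * dT / dz * 1000
= 4.78 * 14.8 / 527 * 1000
= 0.134239 * 1000
= 134.2391 mW/m^2

134.2391


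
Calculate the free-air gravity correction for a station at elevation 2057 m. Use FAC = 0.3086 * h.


FAC = 0.3086 * h
= 0.3086 * 2057
= 634.7902 mGal

634.7902


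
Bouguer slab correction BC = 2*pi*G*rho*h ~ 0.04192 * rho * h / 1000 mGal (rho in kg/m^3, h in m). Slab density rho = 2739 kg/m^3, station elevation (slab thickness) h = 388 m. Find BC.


BC = 0.04192 * rho * h / 1000
= 0.04192 * 2739 * 388 / 1000
= 44.5497 mGal

44.5497


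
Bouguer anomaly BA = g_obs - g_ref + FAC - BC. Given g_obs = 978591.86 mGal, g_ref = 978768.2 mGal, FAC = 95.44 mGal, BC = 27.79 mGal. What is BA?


BA = g_obs - g_ref + FAC - BC
= 978591.86 - 978768.2 + 95.44 - 27.79
= -108.69 mGal

-108.69


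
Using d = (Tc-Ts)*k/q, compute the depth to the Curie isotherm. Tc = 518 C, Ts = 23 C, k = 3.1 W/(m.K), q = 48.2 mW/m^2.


T_Curie - T_surf = 518 - 23 = 495 C
Convert q to W/m^2: 48.2 mW/m^2 = 0.0482 W/m^2
d = 495 * 3.1 / 0.0482 = 31836.1 m

31836.1


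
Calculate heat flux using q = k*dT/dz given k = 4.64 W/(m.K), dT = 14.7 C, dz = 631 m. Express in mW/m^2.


q = k * dT / dz * 1000
= 4.64 * 14.7 / 631 * 1000
= 0.108095 * 1000
= 108.0951 mW/m^2

108.0951


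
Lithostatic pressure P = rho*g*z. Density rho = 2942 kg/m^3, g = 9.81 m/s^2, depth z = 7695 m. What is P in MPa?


P = rho * g * z / 1e6
= 2942 * 9.81 * 7695 / 1e6
= 222085548.9 / 1e6
= 222.0855 MPa

222.0855


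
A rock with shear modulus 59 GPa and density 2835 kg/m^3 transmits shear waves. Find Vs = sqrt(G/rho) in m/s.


Convert G to Pa: G = 59e9 Pa
Compute G/rho = 59e9 / 2835 = 20811287.478
Vs = sqrt(20811287.478) = 4561.94 m/s

4561.94


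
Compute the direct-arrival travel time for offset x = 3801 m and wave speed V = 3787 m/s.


t = x / V
= 3801 / 3787
= 1.0037 s

1.0037


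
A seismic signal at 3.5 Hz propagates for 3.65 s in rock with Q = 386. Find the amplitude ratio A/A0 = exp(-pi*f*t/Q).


pi*f*t/Q = pi*3.5*3.65/386 = 0.103974
A/A0 = exp(-0.103974) = 0.901249

0.901249


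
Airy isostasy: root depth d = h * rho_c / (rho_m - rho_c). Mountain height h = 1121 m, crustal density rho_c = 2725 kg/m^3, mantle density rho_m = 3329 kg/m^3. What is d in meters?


rho_m - rho_c = 3329 - 2725 = 604
d = 1121 * 2725 / 604
= 3054725 / 604
= 5057.49 m

5057.49


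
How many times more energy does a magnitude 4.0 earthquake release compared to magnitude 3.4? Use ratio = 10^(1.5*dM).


M2 - M1 = 4.0 - 3.4 = 0.6
1.5 * 0.6 = 0.9
ratio = 10^0.9 = 7.94

7.94


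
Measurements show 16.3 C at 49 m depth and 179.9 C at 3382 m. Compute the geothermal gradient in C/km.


dT = 179.9 - 16.3 = 163.6 C
dz = 3382 - 49 = 3333 m
gradient = dT/dz * 1000 = 163.6/3333 * 1000 = 49.0849 C/km

49.0849


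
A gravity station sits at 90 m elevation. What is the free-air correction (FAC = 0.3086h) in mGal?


FAC = 0.3086 * h
= 0.3086 * 90
= 27.774 mGal

27.774


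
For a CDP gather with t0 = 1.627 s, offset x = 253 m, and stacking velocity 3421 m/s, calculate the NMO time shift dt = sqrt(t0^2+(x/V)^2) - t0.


x/Vnmo = 253/3421 = 0.073955
(x/Vnmo)^2 = 0.005469
t0^2 = 2.647129
sqrt(2.647129 + 0.005469) = 1.62868
dt = 1.62868 - 1.627 = 0.00168

0.00168


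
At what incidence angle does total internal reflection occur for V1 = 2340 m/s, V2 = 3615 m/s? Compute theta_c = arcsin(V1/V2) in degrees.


V1/V2 = 2340/3615 = 0.647303
theta_c = arcsin(0.647303) = 40.3386 degrees

40.3386


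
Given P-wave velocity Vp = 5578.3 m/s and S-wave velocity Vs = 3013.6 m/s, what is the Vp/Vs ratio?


Vp/Vs = 5578.3 / 3013.6
= 1.851

1.851


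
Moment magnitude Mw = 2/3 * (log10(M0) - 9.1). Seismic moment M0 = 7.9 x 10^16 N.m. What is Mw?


log10(M0) = log10(7.9 x 10^16) = 16.8976
Mw = 2/3 * (16.8976 - 9.1)
= 2/3 * 7.7976
= 5.2

5.2


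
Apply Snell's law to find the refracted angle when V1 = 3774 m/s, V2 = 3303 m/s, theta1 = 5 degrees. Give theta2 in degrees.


sin(theta1) = sin(5 deg) = 0.087156
sin(theta2) = V2/V1 * sin(theta1) = 3303/3774 * 0.087156 = 0.076279
theta2 = arcsin(0.076279) = 4.3747 degrees

4.3747


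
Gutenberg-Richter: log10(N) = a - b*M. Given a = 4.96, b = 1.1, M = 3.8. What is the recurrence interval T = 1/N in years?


log10(N) = 4.96 - 1.1*3.8 = 0.78
N = 10^0.78 = 6.025596
T = 1/N = 1/6.025596 = 0.166 years

0.166


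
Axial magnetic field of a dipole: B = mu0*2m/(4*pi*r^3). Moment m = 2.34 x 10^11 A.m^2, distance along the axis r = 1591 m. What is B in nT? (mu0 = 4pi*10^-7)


m = 2.34 x 10^11 = 234000000000 A.m^2
2m = 468000000000 A.m^2
r^3 = 1591^3 = 4027268071
B = (4pi*10^-7) * 468000000000 / (4*pi * 4027268071) * 1e9
= 588106.144752 / 50608143143.56 * 1e9
= 11620.7809 nT

11620.7809


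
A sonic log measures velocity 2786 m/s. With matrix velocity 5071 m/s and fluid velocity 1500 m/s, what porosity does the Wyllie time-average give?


1/V - 1/Vm = 1/2786 - 1/5071 = 0.00016174
1/Vf - 1/Vm = 1/1500 - 1/5071 = 0.00046947
phi = 0.00016174 / 0.00046947 = 0.3445

0.3445


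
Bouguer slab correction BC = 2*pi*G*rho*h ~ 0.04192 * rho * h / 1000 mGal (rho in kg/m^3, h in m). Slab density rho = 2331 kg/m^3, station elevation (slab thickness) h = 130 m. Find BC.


BC = 0.04192 * rho * h / 1000
= 0.04192 * 2331 * 130 / 1000
= 12.703 mGal

12.703


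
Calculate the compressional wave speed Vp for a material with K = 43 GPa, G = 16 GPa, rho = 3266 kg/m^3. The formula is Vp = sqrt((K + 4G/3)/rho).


First compute the effective modulus:
K + 4G/3 = 43e9 + 4*16e9/3 = 64333333333.33 Pa
Then divide by density:
64333333333.33 / 3266 = 19697897.5301 Pa/(kg/m^3)
Take the square root:
Vp = sqrt(19697897.5301) = 4438.23 m/s

4438.23


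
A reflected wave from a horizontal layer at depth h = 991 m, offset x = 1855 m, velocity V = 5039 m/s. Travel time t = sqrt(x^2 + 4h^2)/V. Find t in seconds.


x^2 + 4h^2 = 1855^2 + 4*991^2 = 3441025 + 3928324 = 7369349
sqrt(7369349) = 2714.6545
t = 2714.6545 / 5039 = 0.5387 s

0.5387


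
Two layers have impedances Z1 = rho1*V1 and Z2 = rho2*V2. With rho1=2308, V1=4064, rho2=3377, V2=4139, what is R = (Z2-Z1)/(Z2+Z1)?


Z1 = 2308 * 4064 = 9379712
Z2 = 3377 * 4139 = 13977403
R = (13977403 - 9379712) / (13977403 + 9379712) = 4597691 / 23357115 = 0.1968

0.1968


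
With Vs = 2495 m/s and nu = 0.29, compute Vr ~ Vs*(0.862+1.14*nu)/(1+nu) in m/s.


Numerator factor = 0.862 + 1.14*0.29 = 1.1926
Denominator = 1 + 0.29 = 1.29
Vr = 2495 * 1.1926 / 1.29 = 2306.62 m/s

2306.62


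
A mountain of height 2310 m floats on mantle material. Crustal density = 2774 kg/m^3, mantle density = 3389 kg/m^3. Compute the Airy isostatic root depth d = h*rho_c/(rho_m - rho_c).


rho_m - rho_c = 3389 - 2774 = 615
d = 2310 * 2774 / 615
= 6407940 / 615
= 10419.41 m

10419.41


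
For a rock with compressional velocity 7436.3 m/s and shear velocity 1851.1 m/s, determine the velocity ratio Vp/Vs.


Vp/Vs = 7436.3 / 1851.1
= 4.0172

4.0172


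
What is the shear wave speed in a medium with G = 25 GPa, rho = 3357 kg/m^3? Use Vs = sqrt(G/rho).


Convert G to Pa: G = 25e9 Pa
Compute G/rho = 25e9 / 3357 = 7447125.4096
Vs = sqrt(7447125.4096) = 2728.94 m/s

2728.94


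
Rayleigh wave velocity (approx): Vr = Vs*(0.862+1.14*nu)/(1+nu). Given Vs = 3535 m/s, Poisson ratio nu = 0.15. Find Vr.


Numerator factor = 0.862 + 1.14*0.15 = 1.033
Denominator = 1 + 0.15 = 1.15
Vr = 3535 * 1.033 / 1.15 = 3175.35 m/s

3175.35


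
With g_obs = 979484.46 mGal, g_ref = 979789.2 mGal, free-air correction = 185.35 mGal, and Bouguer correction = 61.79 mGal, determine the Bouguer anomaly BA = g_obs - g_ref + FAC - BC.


BA = g_obs - g_ref + FAC - BC
= 979484.46 - 979789.2 + 185.35 - 61.79
= -181.18 mGal

-181.18


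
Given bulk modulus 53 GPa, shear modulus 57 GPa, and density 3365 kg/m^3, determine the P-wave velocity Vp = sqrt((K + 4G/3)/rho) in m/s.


First compute the effective modulus:
K + 4G/3 = 53e9 + 4*57e9/3 = 129000000000.0 Pa
Then divide by density:
129000000000.0 / 3365 = 38335809.8068 Pa/(kg/m^3)
Take the square root:
Vp = sqrt(38335809.8068) = 6191.59 m/s

6191.59


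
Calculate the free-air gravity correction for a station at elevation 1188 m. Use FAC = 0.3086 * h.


FAC = 0.3086 * h
= 0.3086 * 1188
= 366.6168 mGal

366.6168


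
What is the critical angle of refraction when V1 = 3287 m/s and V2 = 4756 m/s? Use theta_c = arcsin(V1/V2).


V1/V2 = 3287/4756 = 0.691127
theta_c = arcsin(0.691127) = 43.7194 degrees

43.7194


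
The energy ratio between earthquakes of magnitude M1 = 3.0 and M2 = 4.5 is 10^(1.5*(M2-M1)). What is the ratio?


M2 - M1 = 4.5 - 3.0 = 1.5
1.5 * 1.5 = 2.25
ratio = 10^2.25 = 177.83

177.83
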